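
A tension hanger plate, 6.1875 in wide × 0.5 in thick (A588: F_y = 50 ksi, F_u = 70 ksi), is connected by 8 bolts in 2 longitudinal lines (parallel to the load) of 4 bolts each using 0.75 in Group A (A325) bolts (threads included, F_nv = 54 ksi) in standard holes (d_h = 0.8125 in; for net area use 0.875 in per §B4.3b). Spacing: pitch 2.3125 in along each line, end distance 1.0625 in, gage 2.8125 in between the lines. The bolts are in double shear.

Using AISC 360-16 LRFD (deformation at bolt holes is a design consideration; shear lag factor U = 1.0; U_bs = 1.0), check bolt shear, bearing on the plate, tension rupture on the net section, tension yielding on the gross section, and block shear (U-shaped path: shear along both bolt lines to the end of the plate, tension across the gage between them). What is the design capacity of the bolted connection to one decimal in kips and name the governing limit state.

116.5 kips (net-section rupture governs)

Bolt shear: A_b = π(0.75)²/4 = 0.44179 in². φR_n = 0.75 × 54 × 0.44179 × 8 × 2 = 286.3 kips.
Bearing (0.5 in plate, F_u = 70 ksi): end bolts L_c = 1.0625 − 0.8125/2 = 0.65625, R_n = min(1.2×0.65625×0.5×70, 2.4×0.75×0.5×70) = 27.563 kips/bolt; interior L_c = 2.3125 − 0.8125 = 1.5, R_n = 63 kips/bolt. φR_n = 0.75 × (2×27.563 + 6×63) = 324.8 kips.
Tension rupture (net): A_n = (6.1875 − 2×0.875)×0.5 = 2.2188 in² (U = 1.0, A_e = A_n). φR_n = 0.75 × 70 × 2.2188 = 116.5 kips.
Tension yield (gross): A_g = 6.1875×0.5 = 3.0938 in². φR_n = 0.90 × 50 × 3.0938 = 139.2 kips.
Block shear: shear path 2×[1.0625+3×2.3125] = 2×8 in, A_gv = 8, A_nv = 2×(8 − 3.5×0.875)×0.5 = 4.9375 in²; tension across gage: (2.8125 − 1×0.875)×0.5 = 0.96875 in². R_n = min(0.6×70×4.9375, 0.6×50×8) + 1.0×70×0.96875 = min(207.38, 240) + 67.813 = 275.19 kips. φR_n = 0.75 × 275.19 = 206.4 kips.
Governing: min(286.3, 324.8, 116.5, 139.2, 206.4) = 116.5 kips → net-section rupture.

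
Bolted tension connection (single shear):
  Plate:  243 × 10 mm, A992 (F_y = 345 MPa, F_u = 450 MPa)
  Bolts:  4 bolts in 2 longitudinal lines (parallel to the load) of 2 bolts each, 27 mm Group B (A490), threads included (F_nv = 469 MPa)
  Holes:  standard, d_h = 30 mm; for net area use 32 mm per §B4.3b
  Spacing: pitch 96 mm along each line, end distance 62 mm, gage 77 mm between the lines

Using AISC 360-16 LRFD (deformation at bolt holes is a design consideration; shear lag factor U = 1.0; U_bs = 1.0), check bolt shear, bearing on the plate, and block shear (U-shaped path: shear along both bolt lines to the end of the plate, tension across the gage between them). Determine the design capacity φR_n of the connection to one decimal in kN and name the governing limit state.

597.4 kN (block shear governs)

Bolt shear: A_b = π(27)²/4 = 572.56 mm². φR_n = 0.75 × 469 × 572.56 × 4 × 1 = 805.6 kN.
Bearing (10 mm plate, F_u = 450 MPa): end bolts L_c = 62 − 30/2 = 47, R_n = min(1.2×47×10×450, 2.4×27×10×450) = 253.8 kN/bolt; interior L_c = 96 − 30 = 66, R_n = 291.6 kN/bolt. φR_n = 0.75 × (2×253.8 + 2×291.6) = 818.1 kN.
Block shear: shear path 2×[62+1×96] = 2×158 mm, A_gv = 3160, A_nv = 2×(158 − 1.5×32)×10 = 2200 mm²; tension across gage: (77 − 1×32)×10 = 450 mm². R_n = min(0.6×450×2200, 0.6×345×3160) + 1.0×450×450 = min(594, 654.12) + 202.5 = 796.5 kN. φR_n = 0.75 × 796.5 = 597.4 kN.
Governing: min(805.6, 818.1, 597.4) = 597.4 kN → block shear.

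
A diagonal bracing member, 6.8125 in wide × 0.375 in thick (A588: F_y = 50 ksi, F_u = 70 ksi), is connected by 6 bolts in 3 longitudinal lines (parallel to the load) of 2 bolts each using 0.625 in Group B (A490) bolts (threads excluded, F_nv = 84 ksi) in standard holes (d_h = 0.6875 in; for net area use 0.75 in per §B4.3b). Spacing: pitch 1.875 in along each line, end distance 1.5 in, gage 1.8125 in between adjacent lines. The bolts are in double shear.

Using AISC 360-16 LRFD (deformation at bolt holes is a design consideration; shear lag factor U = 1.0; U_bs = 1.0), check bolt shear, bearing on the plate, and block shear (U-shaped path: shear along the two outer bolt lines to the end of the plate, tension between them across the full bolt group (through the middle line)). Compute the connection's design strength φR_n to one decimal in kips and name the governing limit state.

Bolt shear: A_b = π(0.625)²/4 = 0.3068 in². φR_n = 0.75 × 84 × 0.3068 × 6 × 2 = 231.9 kips.
Bearing (0.375 in plate, F_u = 70 ksi): end bolts L_c = 1.5 − 0.6875/2 = 1.15625, R_n = min(1.2×1.15625×0.375×70, 2.4×0.625×0.375×70) = 36.422 kips/bolt; interior L_c = 1.875 − 0.6875 = 1.1875, R_n = 37.406 kips/bolt. φR_n = 0.75 × (3×36.422 + 3×37.406) = 166.1 kips.
Block shear: shear path 2×[1.5+1×1.875] = 2×3.375 in, A_gv = 2.5313, A_nv = 2×(3.375 − 1.5×0.75)×0.375 = 1.6875 in²; tension across gage: (3.625 − 2×0.75)×0.375 = 0.79688 in². R_n = min(0.6×70×1.6875, 0.6×50×2.5313) + 1.0×70×0.79688 = min(70.875, 75.939) + 55.782 = 126.66 kips. φR_n = 0.75 × 126.66 = 95.0 kips.
Governing: min(231.9, 166.1, 95.0) = 95.0 kips → block shear.

95.0 kips (block shear governs)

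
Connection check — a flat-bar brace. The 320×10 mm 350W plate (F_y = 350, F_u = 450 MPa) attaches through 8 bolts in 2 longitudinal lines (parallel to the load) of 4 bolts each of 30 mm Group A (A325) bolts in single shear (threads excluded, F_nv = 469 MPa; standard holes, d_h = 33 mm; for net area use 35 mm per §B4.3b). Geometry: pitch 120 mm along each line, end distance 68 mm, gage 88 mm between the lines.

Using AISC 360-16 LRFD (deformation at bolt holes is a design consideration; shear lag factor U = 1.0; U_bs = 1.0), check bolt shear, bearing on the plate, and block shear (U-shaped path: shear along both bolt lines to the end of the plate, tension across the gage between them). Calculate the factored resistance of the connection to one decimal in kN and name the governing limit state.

Bolt shear: A_b = π(30)²/4 = 706.86 mm². φR_n = 0.75 × 469 × 706.86 × 8 × 1 = 1989.1 kN.
Bearing (10 mm plate, F_u = 450 MPa): end bolts L_c = 68 − 33/2 = 51.5, R_n = min(1.2×51.5×10×450, 2.4×30×10×450) = 278.1 kN/bolt; interior L_c = 120 − 33 = 87, R_n = 324 kN/bolt. φR_n = 0.75 × (2×278.1 + 6×324) = 1875.2 kN.
Block shear: shear path 2×[68+3×120] = 2×428 mm, A_gv = 8560, A_nv = 2×(428 − 3.5×35)×10 = 6110 mm²; tension across gage: (88 − 1×35)×10 = 530 mm². R_n = min(0.6×450×6110, 0.6×350×8560) + 1.0×450×530 = min(1649.7, 1797.6) + 238.5 = 1888.2 kN. φR_n = 0.75 × 1888.2 = 1416.2 kN.
Governing: min(1989.1, 1875.2, 1416.2) = 1416.2 kN → block shear.

1416.2 kN (block shear governs)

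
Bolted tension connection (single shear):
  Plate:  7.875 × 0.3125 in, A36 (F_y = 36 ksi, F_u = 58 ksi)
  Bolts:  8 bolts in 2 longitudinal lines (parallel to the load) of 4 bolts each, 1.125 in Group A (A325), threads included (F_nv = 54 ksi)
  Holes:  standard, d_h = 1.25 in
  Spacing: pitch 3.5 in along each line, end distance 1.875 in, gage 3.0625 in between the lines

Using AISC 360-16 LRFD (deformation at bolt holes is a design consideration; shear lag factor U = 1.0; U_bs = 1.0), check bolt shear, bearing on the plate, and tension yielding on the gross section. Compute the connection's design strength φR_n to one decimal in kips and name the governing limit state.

Bolt shear: A_b = π(1.125)²/4 = 0.99402 in². φR_n = 0.75 × 54 × 0.99402 × 8 × 1 = 322.1 kips.
Bearing (0.3125 in plate, F_u = 58 ksi): end bolts L_c = 1.875 − 1.25/2 = 1.25, R_n = min(1.2×1.25×0.3125×58, 2.4×1.125×0.3125×58) = 27.188 kips/bolt; interior L_c = 3.5 − 1.25 = 2.25, R_n = 48.938 kips/bolt. φR_n = 0.75 × (2×27.188 + 6×48.938) = 261.0 kips.
Tension yield (gross): A_g = 7.875×0.3125 = 2.4609 in². φR_n = 0.90 × 36 × 2.4609 = 79.7 kips.
Governing: min(322.1, 261.0, 79.7) = 79.7 kips → gross-section yield.

79.7 kips (gross-section yield governs)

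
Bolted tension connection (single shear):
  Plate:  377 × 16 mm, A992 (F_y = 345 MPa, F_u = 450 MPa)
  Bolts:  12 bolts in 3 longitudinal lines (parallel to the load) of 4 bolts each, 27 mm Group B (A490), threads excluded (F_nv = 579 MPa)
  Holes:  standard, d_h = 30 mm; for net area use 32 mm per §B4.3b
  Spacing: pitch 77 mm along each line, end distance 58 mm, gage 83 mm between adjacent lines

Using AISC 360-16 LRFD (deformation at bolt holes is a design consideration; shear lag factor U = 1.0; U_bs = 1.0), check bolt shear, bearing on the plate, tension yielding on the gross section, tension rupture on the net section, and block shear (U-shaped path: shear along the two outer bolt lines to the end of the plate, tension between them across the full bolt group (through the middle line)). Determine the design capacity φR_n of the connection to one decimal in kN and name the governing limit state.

1517.4 kN (net-section rupture governs)

Bolt shear: A_b = π(27)²/4 = 572.56 mm². φR_n = 0.75 × 579 × 572.56 × 12 × 1 = 2983.6 kN.
Bearing (16 mm plate, F_u = 450 MPa): end bolts L_c = 58 − 30/2 = 43, R_n = min(1.2×43×16×450, 2.4×27×16×450) = 371.52 kN/bolt; interior L_c = 77 − 30 = 47, R_n = 406.08 kN/bolt. φR_n = 0.75 × (3×371.52 + 9×406.08) = 3577.0 kN.
Tension yield (gross): A_g = 377×16 = 6032 mm². φR_n = 0.90 × 345 × 6032 = 1872.9 kN.
Tension rupture (net): A_n = (377 − 3×32)×16 = 4496 mm² (U = 1.0, A_e = A_n). φR_n = 0.75 × 450 × 4496 = 1517.4 kN.
Block shear: shear path 2×[58+3×77] = 2×289 mm, A_gv = 9248, A_nv = 2×(289 − 3.5×32)×16 = 5664 mm²; tension across gage: (166 − 2×32)×16 = 1632 mm². R_n = min(0.6×450×5664, 0.6×345×9248) + 1.0×450×1632 = min(1529.3, 1914.3) + 734.4 = 2263.7 kN. φR_n = 0.75 × 2263.7 = 1697.8 kN.
Governing: min(2983.6, 3577.0, 1872.9, 1517.4, 1697.8) = 1517.4 kN → net-section rupture.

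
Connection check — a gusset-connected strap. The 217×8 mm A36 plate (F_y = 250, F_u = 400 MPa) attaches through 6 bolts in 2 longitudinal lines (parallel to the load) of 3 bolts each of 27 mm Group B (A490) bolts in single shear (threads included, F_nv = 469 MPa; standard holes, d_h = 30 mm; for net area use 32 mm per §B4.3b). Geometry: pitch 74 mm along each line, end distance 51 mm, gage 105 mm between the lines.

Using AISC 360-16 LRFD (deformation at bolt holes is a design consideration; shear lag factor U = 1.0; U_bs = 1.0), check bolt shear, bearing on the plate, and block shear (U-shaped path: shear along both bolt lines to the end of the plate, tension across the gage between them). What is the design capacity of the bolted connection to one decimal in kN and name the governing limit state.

517.9 kN (block shear governs)

Bolt shear: A_b = π(27)²/4 = 572.56 mm². φR_n = 0.75 × 469 × 572.56 × 6 × 1 = 1208.4 kN.
Bearing (8 mm plate, F_u = 400 MPa): end bolts L_c = 51 − 30/2 = 36, R_n = min(1.2×36×8×400, 2.4×27×8×400) = 138.24 kN/bolt; interior L_c = 74 − 30 = 44, R_n = 168.96 kN/bolt. φR_n = 0.75 × (2×138.24 + 4×168.96) = 714.2 kN.
Block shear: shear path 2×[51+2×74] = 2×199 mm, A_gv = 3184, A_nv = 2×(199 − 2.5×32)×8 = 1904 mm²; tension across gage: (105 − 1×32)×8 = 584 mm². R_n = min(0.6×400×1904, 0.6×250×3184) + 1.0×400×584 = min(456.96, 477.6) + 233.6 = 690.56 kN. φR_n = 0.75 × 690.56 = 517.9 kN.
Governing: min(1208.4, 714.2, 517.9) = 517.9 kN → block shear.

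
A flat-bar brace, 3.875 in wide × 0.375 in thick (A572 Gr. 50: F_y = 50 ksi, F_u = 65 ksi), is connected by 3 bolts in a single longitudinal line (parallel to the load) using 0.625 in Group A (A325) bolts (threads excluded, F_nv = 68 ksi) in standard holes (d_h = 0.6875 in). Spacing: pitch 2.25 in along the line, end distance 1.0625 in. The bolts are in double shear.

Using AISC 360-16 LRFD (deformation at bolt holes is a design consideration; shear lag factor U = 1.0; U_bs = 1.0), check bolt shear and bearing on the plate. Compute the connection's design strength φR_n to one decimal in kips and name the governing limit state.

Bolt shear: A_b = π(0.625)²/4 = 0.3068 in². φR_n = 0.75 × 68 × 0.3068 × 3 × 2 = 93.9 kips.
Bearing (0.375 in plate, F_u = 65 ksi): end bolts L_c = 1.0625 − 0.6875/2 = 0.71875, R_n = min(1.2×0.71875×0.375×65, 2.4×0.625×0.375×65) = 21.023 kips/bolt; interior L_c = 2.25 − 0.6875 = 1.5625, R_n = 36.563 kips/bolt. φR_n = 0.75 × (1×21.023 + 2×36.563) = 70.6 kips.
Governing: min(93.9, 70.6) = 70.6 kips → bearing.

70.6 kips (bearing governs)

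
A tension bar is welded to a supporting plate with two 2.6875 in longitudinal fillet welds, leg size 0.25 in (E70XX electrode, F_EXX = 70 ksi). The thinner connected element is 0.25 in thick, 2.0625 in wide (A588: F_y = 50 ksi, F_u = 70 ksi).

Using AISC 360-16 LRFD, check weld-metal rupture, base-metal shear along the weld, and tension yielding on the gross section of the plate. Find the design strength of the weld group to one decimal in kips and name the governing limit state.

23.2 kips (gross-section yield governs)

Weld metal: throat = 0.707×0.25 = 0.17675 in, L = 2×2.6875 = 5.375 in. φR_n = 0.75 × 0.6 × 70 × 0.17675 × 5.375 = 29.9 kips.
Base metal shear (0.25 in plate): yield φR_n = 1.0×0.6×50×0.25×5.375 = 40.3 kips; rupture φR_n = 0.75×0.6×70×0.25×5.375 = 42.3 kips; take 40.3 kips (yield).
Tension yield (gross): A_g = 2.0625×0.25 = 0.51563 in². φR_n = 0.90 × 50 × 0.51563 = 23.2 kips.
Governing: min(29.9, 40.3, 23.2) = 23.2 kips → gross-section yield.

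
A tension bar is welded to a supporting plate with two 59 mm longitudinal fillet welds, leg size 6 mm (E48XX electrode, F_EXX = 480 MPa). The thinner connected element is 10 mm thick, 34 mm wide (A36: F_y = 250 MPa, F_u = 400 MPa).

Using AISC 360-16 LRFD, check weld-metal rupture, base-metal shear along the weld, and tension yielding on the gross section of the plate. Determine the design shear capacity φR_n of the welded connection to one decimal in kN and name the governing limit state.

76.5 kN (gross-section yield governs)

Weld metal: throat = 0.707×6 = 4.242 mm, L = 2×59 = 118 mm. φR_n = 0.75 × 0.6 × 480 × 4.242 × 118 = 108.1 kN.
Base metal shear (10 mm plate): yield φR_n = 1.0×0.6×250×10×118 = 177.0 kN; rupture φR_n = 0.75×0.6×400×10×118 = 212.4 kN; take 177.0 kN (yield).
Tension yield (gross): A_g = 34×10 = 340 mm². φR_n = 0.90 × 250 × 340 = 76.5 kN.
Governing: min(108.1, 177.0, 76.5) = 76.5 kN → gross-section yield.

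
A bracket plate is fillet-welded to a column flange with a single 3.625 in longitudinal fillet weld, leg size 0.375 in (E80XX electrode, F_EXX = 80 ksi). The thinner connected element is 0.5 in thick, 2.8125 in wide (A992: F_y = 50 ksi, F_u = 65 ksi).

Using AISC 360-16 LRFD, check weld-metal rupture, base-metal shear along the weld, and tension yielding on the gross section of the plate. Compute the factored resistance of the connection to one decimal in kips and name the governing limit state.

34.6 kips (weld metal governs)

Weld metal: throat = 0.707×0.375 = 0.26513 in, L = 3.625 in. φR_n = 0.75 × 0.6 × 80 × 0.26513 × 3.625 = 34.6 kips.
Base metal shear (0.5 in plate): yield φR_n = 1.0×0.6×50×0.5×3.625 = 54.4 kips; rupture φR_n = 0.75×0.6×65×0.5×3.625 = 53.0 kips; take 53.0 kips (rupture).
Tension yield (gross): A_g = 2.8125×0.5 = 1.4063 in². φR_n = 0.90 × 50 × 1.4063 = 63.3 kips.
Governing: min(34.6, 53.0, 63.3) = 34.6 kips → weld metal.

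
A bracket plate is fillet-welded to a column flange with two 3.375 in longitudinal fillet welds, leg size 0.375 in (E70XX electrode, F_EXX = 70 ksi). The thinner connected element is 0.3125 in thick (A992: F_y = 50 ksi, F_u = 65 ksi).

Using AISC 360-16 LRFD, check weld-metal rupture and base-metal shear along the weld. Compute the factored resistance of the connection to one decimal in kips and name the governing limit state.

56.4 kips (weld metal governs)

Weld metal: throat = 0.707×0.375 = 0.26513 in, L = 2×3.375 = 6.75 in. φR_n = 0.75 × 0.6 × 70 × 0.26513 × 6.75 = 56.4 kips.
Base metal shear (0.3125 in plate): yield φR_n = 1.0×0.6×50×0.3125×6.75 = 63.3 kips; rupture φR_n = 0.75×0.6×65×0.3125×6.75 = 61.7 kips; take 61.7 kips (rupture).
Governing: min(56.4, 61.7) = 56.4 kips → weld metal.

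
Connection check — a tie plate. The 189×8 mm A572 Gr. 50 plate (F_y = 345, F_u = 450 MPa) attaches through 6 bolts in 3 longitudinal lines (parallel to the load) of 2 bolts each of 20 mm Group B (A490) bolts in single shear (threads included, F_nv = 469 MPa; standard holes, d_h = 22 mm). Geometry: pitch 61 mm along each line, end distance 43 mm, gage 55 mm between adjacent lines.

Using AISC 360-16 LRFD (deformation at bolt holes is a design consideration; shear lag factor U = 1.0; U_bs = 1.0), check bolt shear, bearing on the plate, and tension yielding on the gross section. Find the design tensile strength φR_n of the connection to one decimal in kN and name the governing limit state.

Bolt shear: A_b = π(20)²/4 = 314.16 mm². φR_n = 0.75 × 469 × 314.16 × 6 × 1 = 663.0 kN.
Bearing (8 mm plate, F_u = 450 MPa): end bolts L_c = 43 − 22/2 = 32, R_n = min(1.2×32×8×450, 2.4×20×8×450) = 138.24 kN/bolt; interior L_c = 61 − 22 = 39, R_n = 168.48 kN/bolt. φR_n = 0.75 × (3×138.24 + 3×168.48) = 690.1 kN.
Tension yield (gross): A_g = 189×8 = 1512 mm². φR_n = 0.90 × 345 × 1512 = 469.5 kN.
Governing: min(663.0, 690.1, 469.5) = 469.5 kN → gross-section yield.

469.5 kN (gross-section yield governs)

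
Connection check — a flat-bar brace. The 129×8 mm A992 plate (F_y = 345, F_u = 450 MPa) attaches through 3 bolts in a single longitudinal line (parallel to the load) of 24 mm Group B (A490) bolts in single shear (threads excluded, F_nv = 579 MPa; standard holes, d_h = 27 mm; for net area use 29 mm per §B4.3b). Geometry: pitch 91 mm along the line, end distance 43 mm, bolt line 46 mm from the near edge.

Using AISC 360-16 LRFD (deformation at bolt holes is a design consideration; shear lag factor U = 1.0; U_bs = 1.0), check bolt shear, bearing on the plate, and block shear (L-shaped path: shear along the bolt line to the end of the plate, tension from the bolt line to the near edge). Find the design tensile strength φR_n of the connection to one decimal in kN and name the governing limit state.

Bolt shear: A_b = π(24)²/4 = 452.39 mm². φR_n = 0.75 × 579 × 452.39 × 3 × 1 = 589.4 kN.
Bearing (8 mm plate, F_u = 450 MPa): end bolts L_c = 43 − 27/2 = 29.5, R_n = min(1.2×29.5×8×450, 2.4×24×8×450) = 127.44 kN/bolt; interior L_c = 91 − 27 = 64, R_n = 207.36 kN/bolt. φR_n = 0.75 × (1×127.44 + 2×207.36) = 406.6 kN.
Block shear: shear path 1×[43+2×91] = 1×225 mm, A_gv = 1800, A_nv = 1×(225 − 2.5×29)×8 = 1220 mm²; tension to near edge: (46 − 0.5×29)×8 = 252 mm². R_n = min(0.6×450×1220, 0.6×345×1800) + 1.0×450×252 = min(329.4, 372.6) + 113.4 = 442.8 kN. φR_n = 0.75 × 442.8 = 332.1 kN.
Governing: min(589.4, 406.6, 332.1) = 332.1 kN → block shear.

332.1 kN (block shear governs)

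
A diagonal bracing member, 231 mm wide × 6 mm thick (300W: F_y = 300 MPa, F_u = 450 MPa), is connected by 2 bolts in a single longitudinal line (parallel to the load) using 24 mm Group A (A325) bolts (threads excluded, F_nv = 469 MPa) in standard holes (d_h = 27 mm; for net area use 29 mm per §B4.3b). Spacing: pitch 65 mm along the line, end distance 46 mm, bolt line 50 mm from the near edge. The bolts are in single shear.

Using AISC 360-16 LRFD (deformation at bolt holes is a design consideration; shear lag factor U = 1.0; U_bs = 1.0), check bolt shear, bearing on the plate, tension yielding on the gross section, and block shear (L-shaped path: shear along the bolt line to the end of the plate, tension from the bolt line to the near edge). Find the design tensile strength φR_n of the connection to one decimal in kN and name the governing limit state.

Bolt shear: A_b = π(24)²/4 = 452.39 mm². φR_n = 0.75 × 469 × 452.39 × 2 × 1 = 318.3 kN.
Bearing (6 mm plate, F_u = 450 MPa): end bolts L_c = 46 − 27/2 = 32.5, R_n = min(1.2×32.5×6×450, 2.4×24×6×450) = 105.3 kN/bolt; interior L_c = 65 − 27 = 38, R_n = 123.12 kN/bolt. φR_n = 0.75 × (1×105.3 + 1×123.12) = 171.3 kN.
Tension yield (gross): A_g = 231×6 = 1386 mm². φR_n = 0.90 × 300 × 1386 = 374.2 kN.
Block shear: shear path 1×[46+1×65] = 1×111 mm, A_gv = 666, A_nv = 1×(111 − 1.5×29)×6 = 405 mm²; tension to near edge: (50 − 0.5×29)×6 = 213 mm². R_n = min(0.6×450×405, 0.6×300×666) + 1.0×450×213 = min(109.35, 119.88) + 95.85 = 205.2 kN. φR_n = 0.75 × 205.2 = 153.9 kN.
Governing: min(318.3, 171.3, 374.2, 153.9) = 153.9 kN → block shear.

153.9 kN (block shear governs)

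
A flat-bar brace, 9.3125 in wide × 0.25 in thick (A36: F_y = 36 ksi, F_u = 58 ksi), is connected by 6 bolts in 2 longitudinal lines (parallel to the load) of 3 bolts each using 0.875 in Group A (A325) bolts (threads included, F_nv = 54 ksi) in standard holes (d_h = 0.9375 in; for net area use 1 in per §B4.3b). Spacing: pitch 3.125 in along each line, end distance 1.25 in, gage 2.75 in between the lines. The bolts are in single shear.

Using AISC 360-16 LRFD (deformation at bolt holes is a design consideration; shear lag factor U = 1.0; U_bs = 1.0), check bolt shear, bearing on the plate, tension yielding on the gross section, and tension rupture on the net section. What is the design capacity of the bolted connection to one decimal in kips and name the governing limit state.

Bolt shear: A_b = π(0.875)²/4 = 0.60132 in². φR_n = 0.75 × 54 × 0.60132 × 6 × 1 = 146.1 kips.
Bearing (0.25 in plate, F_u = 58 ksi): end bolts L_c = 1.25 − 0.9375/2 = 0.78125, R_n = min(1.2×0.78125×0.25×58, 2.4×0.875×0.25×58) = 13.594 kips/bolt; interior L_c = 3.125 − 0.9375 = 2.1875, R_n = 30.45 kips/bolt. φR_n = 0.75 × (2×13.594 + 4×30.45) = 111.7 kips.
Tension yield (gross): A_g = 9.3125×0.25 = 2.3281 in². φR_n = 0.90 × 36 × 2.3281 = 75.4 kips.
Tension rupture (net): A_n = (9.3125 − 2×1)×0.25 = 1.8281 in² (U = 1.0, A_e = A_n). φR_n = 0.75 × 58 × 1.8281 = 79.5 kips.
Governing: min(146.1, 111.7, 75.4, 79.5) = 75.4 kips → gross-section yield.

75.4 kips (gross-section yield governs)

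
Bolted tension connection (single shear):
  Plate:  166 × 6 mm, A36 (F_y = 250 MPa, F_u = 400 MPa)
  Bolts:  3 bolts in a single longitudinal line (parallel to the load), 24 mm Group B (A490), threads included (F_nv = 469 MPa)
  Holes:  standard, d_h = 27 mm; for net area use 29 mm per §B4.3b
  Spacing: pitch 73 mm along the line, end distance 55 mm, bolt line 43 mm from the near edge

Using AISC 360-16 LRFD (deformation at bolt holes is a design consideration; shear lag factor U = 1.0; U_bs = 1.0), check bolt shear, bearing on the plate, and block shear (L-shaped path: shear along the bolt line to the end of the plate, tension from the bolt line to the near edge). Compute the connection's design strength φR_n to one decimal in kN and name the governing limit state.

187.0 kN (block shear governs)

Bolt shear: A_b = π(24)²/4 = 452.39 mm². φR_n = 0.75 × 469 × 452.39 × 3 × 1 = 477.4 kN.
Bearing (6 mm plate, F_u = 400 MPa): end bolts L_c = 55 − 27/2 = 41.5, R_n = min(1.2×41.5×6×400, 2.4×24×6×400) = 119.52 kN/bolt; interior L_c = 73 − 27 = 46, R_n = 132.48 kN/bolt. φR_n = 0.75 × (1×119.52 + 2×132.48) = 288.4 kN.
Block shear: shear path 1×[55+2×73] = 1×201 mm, A_gv = 1206, A_nv = 1×(201 − 2.5×29)×6 = 771 mm²; tension to near edge: (43 − 0.5×29)×6 = 171 mm². R_n = min(0.6×400×771, 0.6×250×1206) + 1.0×400×171 = min(185.04, 180.9) + 68.4 = 249.3 kN. φR_n = 0.75 × 249.3 = 187.0 kN.
Governing: min(477.4, 288.4, 187.0) = 187.0 kN → block shear.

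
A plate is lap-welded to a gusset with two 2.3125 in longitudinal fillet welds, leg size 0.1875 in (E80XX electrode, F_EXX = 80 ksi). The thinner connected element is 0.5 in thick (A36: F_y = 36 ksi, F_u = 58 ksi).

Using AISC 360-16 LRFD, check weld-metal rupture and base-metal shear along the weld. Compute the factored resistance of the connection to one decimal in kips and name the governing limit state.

22.1 kips (weld metal governs)

Weld metal: throat = 0.707×0.1875 = 0.13256 in, L = 2×2.3125 = 4.625 in. φR_n = 0.75 × 0.6 × 80 × 0.13256 × 4.625 = 22.1 kips.
Base metal shear (0.5 in plate): yield φR_n = 1.0×0.6×36×0.5×4.625 = 50.0 kips; rupture φR_n = 0.75×0.6×58×0.5×4.625 = 60.4 kips; take 50.0 kips (yield).
Governing: min(22.1, 50.0) = 22.1 kips → weld metal.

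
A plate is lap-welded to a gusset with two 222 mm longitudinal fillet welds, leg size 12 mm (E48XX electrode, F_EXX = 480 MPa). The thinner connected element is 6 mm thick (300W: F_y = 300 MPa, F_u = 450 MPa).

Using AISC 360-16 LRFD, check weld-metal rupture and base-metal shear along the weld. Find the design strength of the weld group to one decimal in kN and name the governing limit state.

479.5 kN (base-metal shear governs)

Weld metal: throat = 0.707×12 = 8.484 mm, L = 2×222 = 444 mm. φR_n = 0.75 × 0.6 × 480 × 8.484 × 444 = 813.6 kN.
Base metal shear (6 mm plate): yield φR_n = 1.0×0.6×300×6×444 = 479.5 kN; rupture φR_n = 0.75×0.6×450×6×444 = 539.5 kN; take 479.5 kN (yield).
Governing: min(813.6, 479.5) = 479.5 kN → base-metal shear.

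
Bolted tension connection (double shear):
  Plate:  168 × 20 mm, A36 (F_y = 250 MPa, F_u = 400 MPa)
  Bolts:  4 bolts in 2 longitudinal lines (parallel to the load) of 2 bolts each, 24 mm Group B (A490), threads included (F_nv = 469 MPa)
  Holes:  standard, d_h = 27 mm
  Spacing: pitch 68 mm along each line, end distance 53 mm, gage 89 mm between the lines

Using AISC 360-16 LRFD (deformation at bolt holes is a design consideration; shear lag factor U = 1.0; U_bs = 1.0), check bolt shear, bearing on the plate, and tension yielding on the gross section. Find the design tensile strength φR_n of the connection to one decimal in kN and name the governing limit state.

Bolt shear: A_b = π(24)²/4 = 452.39 mm². φR_n = 0.75 × 469 × 452.39 × 4 × 2 = 1273.0 kN.
Bearing (20 mm plate, F_u = 400 MPa): end bolts L_c = 53 − 27/2 = 39.5, R_n = min(1.2×39.5×20×400, 2.4×24×20×400) = 379.2 kN/bolt; interior L_c = 68 − 27 = 41, R_n = 393.6 kN/bolt. φR_n = 0.75 × (2×379.2 + 2×393.6) = 1159.2 kN.
Tension yield (gross): A_g = 168×20 = 3360 mm². φR_n = 0.90 × 250 × 3360 = 756.0 kN.
Governing: min(1273.0, 1159.2, 756.0) = 756.0 kN → gross-section yield.

756.0 kN (gross-section yield governs)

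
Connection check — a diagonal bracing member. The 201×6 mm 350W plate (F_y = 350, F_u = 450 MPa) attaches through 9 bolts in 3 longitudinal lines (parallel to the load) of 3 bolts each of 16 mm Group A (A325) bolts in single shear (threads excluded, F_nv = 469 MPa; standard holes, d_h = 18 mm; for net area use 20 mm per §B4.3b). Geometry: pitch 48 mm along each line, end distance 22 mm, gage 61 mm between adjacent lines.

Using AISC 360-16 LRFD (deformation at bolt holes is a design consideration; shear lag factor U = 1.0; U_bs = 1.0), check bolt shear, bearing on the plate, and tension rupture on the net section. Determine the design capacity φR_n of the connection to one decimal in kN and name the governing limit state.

285.5 kN (net-section rupture governs)

Bolt shear: A_b = π(16)²/4 = 201.06 mm². φR_n = 0.75 × 469 × 201.06 × 9 × 1 = 636.5 kN.
Bearing (6 mm plate, F_u = 450 MPa): end bolts L_c = 22 − 18/2 = 13, R_n = min(1.2×13×6×450, 2.4×16×6×450) = 42.12 kN/bolt; interior L_c = 48 − 18 = 30, R_n = 97.2 kN/bolt. φR_n = 0.75 × (3×42.12 + 6×97.2) = 532.2 kN.
Tension rupture (net): A_n = (201 − 3×20)×6 = 846 mm² (U = 1.0, A_e = A_n). φR_n = 0.75 × 450 × 846 = 285.5 kN.
Governing: min(636.5, 532.2, 285.5) = 285.5 kN → net-section rupture.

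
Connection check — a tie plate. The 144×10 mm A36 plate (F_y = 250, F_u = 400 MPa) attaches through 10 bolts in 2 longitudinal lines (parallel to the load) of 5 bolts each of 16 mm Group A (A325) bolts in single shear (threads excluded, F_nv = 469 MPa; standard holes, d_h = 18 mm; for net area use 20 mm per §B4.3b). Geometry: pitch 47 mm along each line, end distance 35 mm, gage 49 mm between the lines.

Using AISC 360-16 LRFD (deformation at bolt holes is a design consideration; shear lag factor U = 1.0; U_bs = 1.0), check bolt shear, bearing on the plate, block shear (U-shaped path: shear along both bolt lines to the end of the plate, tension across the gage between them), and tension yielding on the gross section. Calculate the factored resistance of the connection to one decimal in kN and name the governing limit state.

324.0 kN (gross-section yield governs)

Bolt shear: A_b = π(16)²/4 = 201.06 mm². φR_n = 0.75 × 469 × 201.06 × 10 × 1 = 707.2 kN.
Bearing (10 mm plate, F_u = 400 MPa): end bolts L_c = 35 − 18/2 = 26, R_n = min(1.2×26×10×400, 2.4×16×10×400) = 124.8 kN/bolt; interior L_c = 47 − 18 = 29, R_n = 139.2 kN/bolt. φR_n = 0.75 × (2×124.8 + 8×139.2) = 1022.4 kN.
Block shear: shear path 2×[35+4×47] = 2×223 mm, A_gv = 4460, A_nv = 2×(223 − 4.5×20)×10 = 2660 mm²; tension across gage: (49 − 1×20)×10 = 290 mm². R_n = min(0.6×400×2660, 0.6×250×4460) + 1.0×400×290 = min(638.4, 669) + 116 = 754.4 kN. φR_n = 0.75 × 754.4 = 565.8 kN.
Tension yield (gross): A_g = 144×10 = 1440 mm². φR_n = 0.90 × 250 × 1440 = 324.0 kN.
Governing: min(707.2, 1022.4, 565.8, 324.0) = 324.0 kN → gross-section yield.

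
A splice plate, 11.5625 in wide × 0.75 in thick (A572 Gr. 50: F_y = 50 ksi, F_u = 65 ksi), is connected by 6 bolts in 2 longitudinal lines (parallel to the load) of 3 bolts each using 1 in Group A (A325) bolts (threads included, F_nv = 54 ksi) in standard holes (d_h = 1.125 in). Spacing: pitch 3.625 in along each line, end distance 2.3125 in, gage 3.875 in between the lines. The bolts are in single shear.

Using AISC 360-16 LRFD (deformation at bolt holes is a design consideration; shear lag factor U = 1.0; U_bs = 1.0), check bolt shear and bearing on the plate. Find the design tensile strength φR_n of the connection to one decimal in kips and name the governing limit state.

190.9 kips (bolt shear governs)

Bolt shear: A_b = π(1)²/4 = 0.7854 in². φR_n = 0.75 × 54 × 0.7854 × 6 × 1 = 190.9 kips.
Bearing (0.75 in plate, F_u = 65 ksi): end bolts L_c = 2.3125 − 1.125/2 = 1.75, R_n = min(1.2×1.75×0.75×65, 2.4×1×0.75×65) = 102.38 kips/bolt; interior L_c = 3.625 − 1.125 = 2.5, R_n = 117 kips/bolt. φR_n = 0.75 × (2×102.38 + 4×117) = 504.6 kips.
Governing: min(190.9, 504.6) = 190.9 kips → bolt shear.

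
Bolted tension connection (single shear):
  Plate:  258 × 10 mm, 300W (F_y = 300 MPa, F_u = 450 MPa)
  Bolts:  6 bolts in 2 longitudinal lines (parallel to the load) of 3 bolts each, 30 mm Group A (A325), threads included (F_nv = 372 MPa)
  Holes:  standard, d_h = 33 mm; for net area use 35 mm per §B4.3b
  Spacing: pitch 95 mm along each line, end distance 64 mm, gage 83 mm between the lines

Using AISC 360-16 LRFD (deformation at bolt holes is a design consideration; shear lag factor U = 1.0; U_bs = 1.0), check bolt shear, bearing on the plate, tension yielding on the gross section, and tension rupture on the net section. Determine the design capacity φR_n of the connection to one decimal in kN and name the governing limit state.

634.5 kN (net-section rupture governs)

Bolt shear: A_b = π(30)²/4 = 706.86 mm². φR_n = 0.75 × 372 × 706.86 × 6 × 1 = 1183.3 kN.
Bearing (10 mm plate, F_u = 450 MPa): end bolts L_c = 64 − 33/2 = 47.5, R_n = min(1.2×47.5×10×450, 2.4×30×10×450) = 256.5 kN/bolt; interior L_c = 95 − 33 = 62, R_n = 324 kN/bolt. φR_n = 0.75 × (2×256.5 + 4×324) = 1356.8 kN.
Tension yield (gross): A_g = 258×10 = 2580 mm². φR_n = 0.90 × 300 × 2580 = 696.6 kN.
Tension rupture (net): A_n = (258 − 2×35)×10 = 1880 mm² (U = 1.0, A_e = A_n). φR_n = 0.75 × 450 × 1880 = 634.5 kN.
Governing: min(1183.3, 1356.8, 696.6, 634.5) = 634.5 kN → net-section rupture.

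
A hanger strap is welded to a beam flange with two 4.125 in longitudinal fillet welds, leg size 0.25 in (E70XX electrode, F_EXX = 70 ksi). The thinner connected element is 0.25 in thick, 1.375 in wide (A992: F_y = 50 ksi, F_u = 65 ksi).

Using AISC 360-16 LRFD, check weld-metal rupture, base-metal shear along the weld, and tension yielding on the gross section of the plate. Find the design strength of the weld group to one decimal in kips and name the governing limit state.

Weld metal: throat = 0.707×0.25 = 0.17675 in, L = 2×4.125 = 8.25 in. φR_n = 0.75 × 0.6 × 70 × 0.17675 × 8.25 = 45.9 kips.
Base metal shear (0.25 in plate): yield φR_n = 1.0×0.6×50×0.25×8.25 = 61.9 kips; rupture φR_n = 0.75×0.6×65×0.25×8.25 = 60.3 kips; take 60.3 kips (rupture).
Tension yield (gross): A_g = 1.375×0.25 = 0.34375 in². φR_n = 0.90 × 50 × 0.34375 = 15.5 kips.
Governing: min(45.9, 60.3, 15.5) = 15.5 kips → gross-section yield.

15.5 kips (gross-section yield governs)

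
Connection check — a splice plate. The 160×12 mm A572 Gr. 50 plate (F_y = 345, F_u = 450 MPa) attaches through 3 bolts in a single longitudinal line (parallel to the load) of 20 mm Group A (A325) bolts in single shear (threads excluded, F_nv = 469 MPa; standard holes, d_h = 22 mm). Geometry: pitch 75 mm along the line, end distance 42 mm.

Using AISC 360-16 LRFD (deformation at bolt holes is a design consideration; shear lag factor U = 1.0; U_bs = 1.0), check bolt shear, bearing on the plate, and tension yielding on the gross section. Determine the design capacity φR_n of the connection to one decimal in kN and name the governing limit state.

Bolt shear: A_b = π(20)²/4 = 314.16 mm². φR_n = 0.75 × 469 × 314.16 × 3 × 1 = 331.5 kN.
Bearing (12 mm plate, F_u = 450 MPa): end bolts L_c = 42 − 22/2 = 31, R_n = min(1.2×31×12×450, 2.4×20×12×450) = 200.88 kN/bolt; interior L_c = 75 − 22 = 53, R_n = 259.2 kN/bolt. φR_n = 0.75 × (1×200.88 + 2×259.2) = 539.5 kN.
Tension yield (gross): A_g = 160×12 = 1920 mm². φR_n = 0.90 × 345 × 1920 = 596.2 kN.
Governing: min(331.5, 539.5, 596.2) = 331.5 kN → bolt shear.

331.5 kN (bolt shear governs)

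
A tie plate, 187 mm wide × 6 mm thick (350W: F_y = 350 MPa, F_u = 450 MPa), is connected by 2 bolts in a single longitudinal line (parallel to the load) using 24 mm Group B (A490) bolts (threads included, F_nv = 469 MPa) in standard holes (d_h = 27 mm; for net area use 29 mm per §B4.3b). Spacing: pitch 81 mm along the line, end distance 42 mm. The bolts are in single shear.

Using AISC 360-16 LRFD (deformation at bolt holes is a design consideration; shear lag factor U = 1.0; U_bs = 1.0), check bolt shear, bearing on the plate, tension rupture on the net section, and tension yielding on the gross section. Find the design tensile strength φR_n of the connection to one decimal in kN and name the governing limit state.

Bolt shear: A_b = π(24)²/4 = 452.39 mm². φR_n = 0.75 × 469 × 452.39 × 2 × 1 = 318.3 kN.
Bearing (6 mm plate, F_u = 450 MPa): end bolts L_c = 42 − 27/2 = 28.5, R_n = min(1.2×28.5×6×450, 2.4×24×6×450) = 92.34 kN/bolt; interior L_c = 81 − 27 = 54, R_n = 155.52 kN/bolt. φR_n = 0.75 × (1×92.34 + 1×155.52) = 185.9 kN.
Tension rupture (net): A_n = (187 − 1×29)×6 = 948 mm² (U = 1.0, A_e = A_n). φR_n = 0.75 × 450 × 948 = 320.0 kN.
Tension yield (gross): A_g = 187×6 = 1122 mm². φR_n = 0.90 × 350 × 1122 = 353.4 kN.
Governing: min(318.3, 185.9, 320.0, 353.4) = 185.9 kN → bearing.

185.9 kN (bearing governs)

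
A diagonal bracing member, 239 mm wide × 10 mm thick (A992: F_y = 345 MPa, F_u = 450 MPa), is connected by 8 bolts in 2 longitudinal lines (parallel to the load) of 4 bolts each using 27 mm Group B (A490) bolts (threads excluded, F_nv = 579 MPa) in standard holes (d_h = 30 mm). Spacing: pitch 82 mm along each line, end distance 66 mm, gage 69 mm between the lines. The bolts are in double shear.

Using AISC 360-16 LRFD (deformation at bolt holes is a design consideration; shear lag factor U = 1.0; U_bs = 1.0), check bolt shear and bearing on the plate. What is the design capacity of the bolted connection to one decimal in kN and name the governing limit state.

1676.7 kN (bearing governs)

Bolt shear: A_b = π(27)²/4 = 572.56 mm². φR_n = 0.75 × 579 × 572.56 × 8 × 2 = 3978.1 kN.
Bearing (10 mm plate, F_u = 450 MPa): end bolts L_c = 66 − 30/2 = 51, R_n = min(1.2×51×10×450, 2.4×27×10×450) = 275.4 kN/bolt; interior L_c = 82 − 30 = 52, R_n = 280.8 kN/bolt. φR_n = 0.75 × (2×275.4 + 6×280.8) = 1676.7 kN.
Governing: min(3978.1, 1676.7) = 1676.7 kN → bearing.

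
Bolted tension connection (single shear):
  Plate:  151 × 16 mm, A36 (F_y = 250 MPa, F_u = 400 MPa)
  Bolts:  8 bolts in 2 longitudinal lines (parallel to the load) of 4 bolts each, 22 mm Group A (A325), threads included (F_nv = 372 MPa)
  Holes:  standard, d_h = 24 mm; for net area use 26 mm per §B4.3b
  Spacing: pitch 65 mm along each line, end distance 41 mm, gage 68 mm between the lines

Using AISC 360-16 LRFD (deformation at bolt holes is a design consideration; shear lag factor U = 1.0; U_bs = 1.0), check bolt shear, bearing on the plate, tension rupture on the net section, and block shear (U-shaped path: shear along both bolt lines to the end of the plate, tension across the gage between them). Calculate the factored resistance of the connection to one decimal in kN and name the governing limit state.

Bolt shear: A_b = π(22)²/4 = 380.13 mm². φR_n = 0.75 × 372 × 380.13 × 8 × 1 = 848.5 kN.
Bearing (16 mm plate, F_u = 400 MPa): end bolts L_c = 41 − 24/2 = 29, R_n = min(1.2×29×16×400, 2.4×22×16×400) = 222.72 kN/bolt; interior L_c = 65 − 24 = 41, R_n = 314.88 kN/bolt. φR_n = 0.75 × (2×222.72 + 6×314.88) = 1751.0 kN.
Tension rupture (net): A_n = (151 − 2×26)×16 = 1584 mm² (U = 1.0, A_e = A_n). φR_n = 0.75 × 400 × 1584 = 475.2 kN.
Block shear: shear path 2×[41+3×65] = 2×236 mm, A_gv = 7552, A_nv = 2×(236 − 3.5×26)×16 = 4640 mm²; tension across gage: (68 − 1×26)×16 = 672 mm². R_n = min(0.6×400×4640, 0.6×250×7552) + 1.0×400×672 = min(1113.6, 1132.8) + 268.8 = 1382.4 kN. φR_n = 0.75 × 1382.4 = 1036.8 kN.
Governing: min(848.5, 1751.0, 475.2, 1036.8) = 475.2 kN → net-section rupture.

475.2 kN (net-section rupture governs)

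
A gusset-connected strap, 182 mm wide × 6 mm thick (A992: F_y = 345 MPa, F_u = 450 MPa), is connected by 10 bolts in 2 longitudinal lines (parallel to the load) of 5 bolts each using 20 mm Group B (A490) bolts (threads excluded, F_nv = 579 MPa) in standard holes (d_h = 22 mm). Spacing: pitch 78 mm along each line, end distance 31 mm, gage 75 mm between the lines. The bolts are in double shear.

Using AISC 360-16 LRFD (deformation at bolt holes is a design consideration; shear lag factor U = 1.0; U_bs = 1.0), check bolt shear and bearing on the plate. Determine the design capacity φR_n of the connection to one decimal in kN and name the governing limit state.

Bolt shear: A_b = π(20)²/4 = 314.16 mm². φR_n = 0.75 × 579 × 314.16 × 10 × 2 = 2728.5 kN.
Bearing (6 mm plate, F_u = 450 MPa): end bolts L_c = 31 − 22/2 = 20, R_n = min(1.2×20×6×450, 2.4×20×6×450) = 64.8 kN/bolt; interior L_c = 78 − 22 = 56, R_n = 129.6 kN/bolt. φR_n = 0.75 × (2×64.8 + 8×129.6) = 874.8 kN.
Governing: min(2728.5, 874.8) = 874.8 kN → bearing.

874.8 kN (bearing governs)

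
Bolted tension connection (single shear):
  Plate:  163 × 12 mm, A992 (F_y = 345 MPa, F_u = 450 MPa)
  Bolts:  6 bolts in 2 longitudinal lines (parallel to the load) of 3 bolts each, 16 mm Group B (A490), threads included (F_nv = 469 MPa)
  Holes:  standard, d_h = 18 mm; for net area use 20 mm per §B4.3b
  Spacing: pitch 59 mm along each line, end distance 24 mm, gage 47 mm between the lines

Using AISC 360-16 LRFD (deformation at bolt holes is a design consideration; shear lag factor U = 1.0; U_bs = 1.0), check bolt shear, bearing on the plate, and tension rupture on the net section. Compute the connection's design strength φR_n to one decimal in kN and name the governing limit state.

Bolt shear: A_b = π(16)²/4 = 201.06 mm². φR_n = 0.75 × 469 × 201.06 × 6 × 1 = 424.3 kN.
Bearing (12 mm plate, F_u = 450 MPa): end bolts L_c = 24 − 18/2 = 15, R_n = min(1.2×15×12×450, 2.4×16×12×450) = 97.2 kN/bolt; interior L_c = 59 − 18 = 41, R_n = 207.36 kN/bolt. φR_n = 0.75 × (2×97.2 + 4×207.36) = 767.9 kN.
Tension rupture (net): A_n = (163 − 2×20)×12 = 1476 mm² (U = 1.0, A_e = A_n). φR_n = 0.75 × 450 × 1476 = 498.2 kN.
Governing: min(424.3, 767.9, 498.2) = 424.3 kN → bolt shear.

424.3 kN (bolt shear governs)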